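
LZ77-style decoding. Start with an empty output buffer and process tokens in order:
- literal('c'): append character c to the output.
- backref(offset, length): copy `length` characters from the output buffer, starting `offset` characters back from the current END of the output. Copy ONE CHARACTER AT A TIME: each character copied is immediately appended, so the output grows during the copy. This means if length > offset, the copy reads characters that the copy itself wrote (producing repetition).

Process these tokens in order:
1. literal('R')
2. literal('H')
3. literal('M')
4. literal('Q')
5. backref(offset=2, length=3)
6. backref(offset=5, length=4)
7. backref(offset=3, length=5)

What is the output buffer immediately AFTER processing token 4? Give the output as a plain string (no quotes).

Token 1: literal('R'). Output: "R"
Token 2: literal('H'). Output: "RH"
Token 3: literal('M'). Output: "RHM"
Token 4: literal('Q'). Output: "RHMQ"

Answer: RHMQ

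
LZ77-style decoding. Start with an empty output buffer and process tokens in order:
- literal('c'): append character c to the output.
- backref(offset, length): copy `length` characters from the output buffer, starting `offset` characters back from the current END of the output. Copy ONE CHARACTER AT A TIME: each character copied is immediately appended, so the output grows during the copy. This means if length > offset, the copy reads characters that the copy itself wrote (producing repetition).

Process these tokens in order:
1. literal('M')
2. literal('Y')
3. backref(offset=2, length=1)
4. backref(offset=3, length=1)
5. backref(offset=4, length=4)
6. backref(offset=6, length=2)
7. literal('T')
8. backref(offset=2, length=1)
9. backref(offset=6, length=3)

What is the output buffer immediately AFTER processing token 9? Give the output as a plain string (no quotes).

Answer: MYMMMYMMMMTMMMM

Derivation:
Token 1: literal('M'). Output: "M"
Token 2: literal('Y'). Output: "MY"
Token 3: backref(off=2, len=1). Copied 'M' from pos 0. Output: "MYM"
Token 4: backref(off=3, len=1). Copied 'M' from pos 0. Output: "MYMM"
Token 5: backref(off=4, len=4). Copied 'MYMM' from pos 0. Output: "MYMMMYMM"
Token 6: backref(off=6, len=2). Copied 'MM' from pos 2. Output: "MYMMMYMMMM"
Token 7: literal('T'). Output: "MYMMMYMMMMT"
Token 8: backref(off=2, len=1). Copied 'M' from pos 9. Output: "MYMMMYMMMMTM"
Token 9: backref(off=6, len=3). Copied 'MMM' from pos 6. Output: "MYMMMYMMMMTMMMM"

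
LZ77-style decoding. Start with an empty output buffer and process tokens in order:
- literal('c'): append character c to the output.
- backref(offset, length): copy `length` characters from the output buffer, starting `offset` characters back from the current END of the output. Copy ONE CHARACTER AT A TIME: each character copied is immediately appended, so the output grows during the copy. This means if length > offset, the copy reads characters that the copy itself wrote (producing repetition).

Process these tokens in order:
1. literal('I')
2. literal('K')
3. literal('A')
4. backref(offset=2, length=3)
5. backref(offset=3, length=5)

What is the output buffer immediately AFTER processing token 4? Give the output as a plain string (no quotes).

Answer: IKAKAK

Derivation:
Token 1: literal('I'). Output: "I"
Token 2: literal('K'). Output: "IK"
Token 3: literal('A'). Output: "IKA"
Token 4: backref(off=2, len=3) (overlapping!). Copied 'KAK' from pos 1. Output: "IKAKAK"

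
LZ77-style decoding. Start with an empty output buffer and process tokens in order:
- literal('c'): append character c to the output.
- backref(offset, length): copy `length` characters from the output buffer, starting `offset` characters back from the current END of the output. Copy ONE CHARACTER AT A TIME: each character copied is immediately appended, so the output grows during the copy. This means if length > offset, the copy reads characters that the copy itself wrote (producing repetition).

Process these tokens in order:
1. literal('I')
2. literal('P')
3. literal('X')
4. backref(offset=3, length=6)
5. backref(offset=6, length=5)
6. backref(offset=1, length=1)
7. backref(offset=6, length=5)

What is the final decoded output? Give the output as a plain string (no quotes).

Token 1: literal('I'). Output: "I"
Token 2: literal('P'). Output: "IP"
Token 3: literal('X'). Output: "IPX"
Token 4: backref(off=3, len=6) (overlapping!). Copied 'IPXIPX' from pos 0. Output: "IPXIPXIPX"
Token 5: backref(off=6, len=5). Copied 'IPXIP' from pos 3. Output: "IPXIPXIPXIPXIP"
Token 6: backref(off=1, len=1). Copied 'P' from pos 13. Output: "IPXIPXIPXIPXIPP"
Token 7: backref(off=6, len=5). Copied 'IPXIP' from pos 9. Output: "IPXIPXIPXIPXIPPIPXIP"

Answer: IPXIPXIPXIPXIPPIPXIP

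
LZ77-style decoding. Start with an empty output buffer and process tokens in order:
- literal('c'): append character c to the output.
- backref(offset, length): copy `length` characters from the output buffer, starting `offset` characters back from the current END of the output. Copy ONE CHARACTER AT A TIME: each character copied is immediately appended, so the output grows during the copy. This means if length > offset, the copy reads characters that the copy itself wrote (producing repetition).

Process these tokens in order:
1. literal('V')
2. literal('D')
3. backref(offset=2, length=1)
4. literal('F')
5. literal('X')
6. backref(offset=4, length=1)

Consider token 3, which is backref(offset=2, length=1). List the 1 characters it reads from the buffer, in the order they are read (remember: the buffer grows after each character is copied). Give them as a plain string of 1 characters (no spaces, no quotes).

Answer: V

Derivation:
Token 1: literal('V'). Output: "V"
Token 2: literal('D'). Output: "VD"
Token 3: backref(off=2, len=1). Buffer before: "VD" (len 2)
  byte 1: read out[0]='V', append. Buffer now: "VDV"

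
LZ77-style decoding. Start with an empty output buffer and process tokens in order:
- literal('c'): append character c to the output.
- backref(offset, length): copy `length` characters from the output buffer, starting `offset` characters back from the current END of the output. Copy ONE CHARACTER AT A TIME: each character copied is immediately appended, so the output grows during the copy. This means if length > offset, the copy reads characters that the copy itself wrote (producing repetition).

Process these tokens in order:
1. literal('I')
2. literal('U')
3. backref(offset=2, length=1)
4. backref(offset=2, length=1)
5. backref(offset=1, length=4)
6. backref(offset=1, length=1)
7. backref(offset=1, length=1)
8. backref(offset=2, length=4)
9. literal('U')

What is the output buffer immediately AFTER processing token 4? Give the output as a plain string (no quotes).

Answer: IUIU

Derivation:
Token 1: literal('I'). Output: "I"
Token 2: literal('U'). Output: "IU"
Token 3: backref(off=2, len=1). Copied 'I' from pos 0. Output: "IUI"
Token 4: backref(off=2, len=1). Copied 'U' from pos 1. Output: "IUIU"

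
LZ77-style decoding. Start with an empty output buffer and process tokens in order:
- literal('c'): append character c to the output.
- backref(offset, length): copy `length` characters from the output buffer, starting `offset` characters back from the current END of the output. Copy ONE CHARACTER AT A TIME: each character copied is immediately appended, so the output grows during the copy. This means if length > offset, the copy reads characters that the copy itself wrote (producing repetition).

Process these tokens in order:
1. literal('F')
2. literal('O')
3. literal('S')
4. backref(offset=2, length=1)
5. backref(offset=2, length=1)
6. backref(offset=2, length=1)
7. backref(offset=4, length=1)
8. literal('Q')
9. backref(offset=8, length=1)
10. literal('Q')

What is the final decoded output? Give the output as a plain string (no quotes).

Answer: FOSOSOSQFQ

Derivation:
Token 1: literal('F'). Output: "F"
Token 2: literal('O'). Output: "FO"
Token 3: literal('S'). Output: "FOS"
Token 4: backref(off=2, len=1). Copied 'O' from pos 1. Output: "FOSO"
Token 5: backref(off=2, len=1). Copied 'S' from pos 2. Output: "FOSOS"
Token 6: backref(off=2, len=1). Copied 'O' from pos 3. Output: "FOSOSO"
Token 7: backref(off=4, len=1). Copied 'S' from pos 2. Output: "FOSOSOS"
Token 8: literal('Q'). Output: "FOSOSOSQ"
Token 9: backref(off=8, len=1). Copied 'F' from pos 0. Output: "FOSOSOSQF"
Token 10: literal('Q'). Output: "FOSOSOSQFQ"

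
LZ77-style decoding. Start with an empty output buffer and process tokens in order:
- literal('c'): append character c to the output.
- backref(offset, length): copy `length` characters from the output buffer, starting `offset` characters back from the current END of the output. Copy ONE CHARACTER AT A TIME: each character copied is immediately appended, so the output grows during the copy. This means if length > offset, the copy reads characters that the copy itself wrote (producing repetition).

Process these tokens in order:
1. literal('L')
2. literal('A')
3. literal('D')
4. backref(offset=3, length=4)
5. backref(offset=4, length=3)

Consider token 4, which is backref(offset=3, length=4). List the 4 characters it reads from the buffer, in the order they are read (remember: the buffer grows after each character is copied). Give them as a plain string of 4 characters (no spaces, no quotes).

Token 1: literal('L'). Output: "L"
Token 2: literal('A'). Output: "LA"
Token 3: literal('D'). Output: "LAD"
Token 4: backref(off=3, len=4). Buffer before: "LAD" (len 3)
  byte 1: read out[0]='L', append. Buffer now: "LADL"
  byte 2: read out[1]='A', append. Buffer now: "LADLA"
  byte 3: read out[2]='D', append. Buffer now: "LADLAD"
  byte 4: read out[3]='L', append. Buffer now: "LADLADL"

Answer: LADL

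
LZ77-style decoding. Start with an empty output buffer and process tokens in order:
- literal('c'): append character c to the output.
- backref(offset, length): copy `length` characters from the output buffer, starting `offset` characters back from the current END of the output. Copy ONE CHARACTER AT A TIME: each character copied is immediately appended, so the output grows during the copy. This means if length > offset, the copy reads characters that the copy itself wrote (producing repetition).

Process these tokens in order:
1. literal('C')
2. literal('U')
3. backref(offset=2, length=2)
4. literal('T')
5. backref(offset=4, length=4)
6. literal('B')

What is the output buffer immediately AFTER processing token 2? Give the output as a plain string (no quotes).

Token 1: literal('C'). Output: "C"
Token 2: literal('U'). Output: "CU"

Answer: CU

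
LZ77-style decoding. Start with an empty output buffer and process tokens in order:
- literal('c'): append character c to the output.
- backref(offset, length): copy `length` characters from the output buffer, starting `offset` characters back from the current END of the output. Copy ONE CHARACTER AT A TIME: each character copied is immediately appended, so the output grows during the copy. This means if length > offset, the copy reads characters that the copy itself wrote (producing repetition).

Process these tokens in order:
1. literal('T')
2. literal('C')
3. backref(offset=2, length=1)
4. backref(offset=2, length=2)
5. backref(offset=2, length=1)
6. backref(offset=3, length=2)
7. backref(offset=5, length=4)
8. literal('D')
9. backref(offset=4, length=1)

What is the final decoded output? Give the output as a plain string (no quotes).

Token 1: literal('T'). Output: "T"
Token 2: literal('C'). Output: "TC"
Token 3: backref(off=2, len=1). Copied 'T' from pos 0. Output: "TCT"
Token 4: backref(off=2, len=2). Copied 'CT' from pos 1. Output: "TCTCT"
Token 5: backref(off=2, len=1). Copied 'C' from pos 3. Output: "TCTCTC"
Token 6: backref(off=3, len=2). Copied 'CT' from pos 3. Output: "TCTCTCCT"
Token 7: backref(off=5, len=4). Copied 'CTCC' from pos 3. Output: "TCTCTCCTCTCC"
Token 8: literal('D'). Output: "TCTCTCCTCTCCD"
Token 9: backref(off=4, len=1). Copied 'T' from pos 9. Output: "TCTCTCCTCTCCDT"

Answer: TCTCTCCTCTCCDT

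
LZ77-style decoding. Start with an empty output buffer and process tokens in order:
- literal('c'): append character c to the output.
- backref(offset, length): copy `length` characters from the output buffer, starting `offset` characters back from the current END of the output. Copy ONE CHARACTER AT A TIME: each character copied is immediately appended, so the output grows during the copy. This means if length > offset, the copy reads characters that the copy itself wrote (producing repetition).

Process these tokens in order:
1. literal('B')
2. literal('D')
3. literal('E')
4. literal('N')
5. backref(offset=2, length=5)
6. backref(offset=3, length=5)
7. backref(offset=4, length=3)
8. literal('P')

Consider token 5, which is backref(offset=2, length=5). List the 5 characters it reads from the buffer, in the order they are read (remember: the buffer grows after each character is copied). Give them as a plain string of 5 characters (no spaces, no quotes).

Token 1: literal('B'). Output: "B"
Token 2: literal('D'). Output: "BD"
Token 3: literal('E'). Output: "BDE"
Token 4: literal('N'). Output: "BDEN"
Token 5: backref(off=2, len=5). Buffer before: "BDEN" (len 4)
  byte 1: read out[2]='E', append. Buffer now: "BDENE"
  byte 2: read out[3]='N', append. Buffer now: "BDENEN"
  byte 3: read out[4]='E', append. Buffer now: "BDENENE"
  byte 4: read out[5]='N', append. Buffer now: "BDENENEN"
  byte 5: read out[6]='E', append. Buffer now: "BDENENENE"

Answer: ENENE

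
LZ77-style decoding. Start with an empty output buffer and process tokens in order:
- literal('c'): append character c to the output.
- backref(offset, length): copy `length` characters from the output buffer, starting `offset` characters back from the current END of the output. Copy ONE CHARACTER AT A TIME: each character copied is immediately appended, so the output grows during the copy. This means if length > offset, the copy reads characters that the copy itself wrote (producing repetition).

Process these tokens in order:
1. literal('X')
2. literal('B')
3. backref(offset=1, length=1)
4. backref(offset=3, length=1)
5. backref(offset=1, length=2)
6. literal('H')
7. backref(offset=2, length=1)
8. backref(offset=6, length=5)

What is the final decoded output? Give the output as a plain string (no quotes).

Token 1: literal('X'). Output: "X"
Token 2: literal('B'). Output: "XB"
Token 3: backref(off=1, len=1). Copied 'B' from pos 1. Output: "XBB"
Token 4: backref(off=3, len=1). Copied 'X' from pos 0. Output: "XBBX"
Token 5: backref(off=1, len=2) (overlapping!). Copied 'XX' from pos 3. Output: "XBBXXX"
Token 6: literal('H'). Output: "XBBXXXH"
Token 7: backref(off=2, len=1). Copied 'X' from pos 5. Output: "XBBXXXHX"
Token 8: backref(off=6, len=5). Copied 'BXXXH' from pos 2. Output: "XBBXXXHXBXXXH"

Answer: XBBXXXHXBXXXH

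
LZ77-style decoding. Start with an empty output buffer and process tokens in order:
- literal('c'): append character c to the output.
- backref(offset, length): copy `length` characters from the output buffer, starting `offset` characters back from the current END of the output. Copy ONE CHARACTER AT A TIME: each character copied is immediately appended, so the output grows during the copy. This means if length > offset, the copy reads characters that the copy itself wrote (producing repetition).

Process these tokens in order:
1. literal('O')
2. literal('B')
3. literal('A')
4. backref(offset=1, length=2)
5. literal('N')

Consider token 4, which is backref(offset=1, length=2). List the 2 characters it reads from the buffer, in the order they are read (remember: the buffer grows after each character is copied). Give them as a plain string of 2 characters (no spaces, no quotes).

Token 1: literal('O'). Output: "O"
Token 2: literal('B'). Output: "OB"
Token 3: literal('A'). Output: "OBA"
Token 4: backref(off=1, len=2). Buffer before: "OBA" (len 3)
  byte 1: read out[2]='A', append. Buffer now: "OBAA"
  byte 2: read out[3]='A', append. Buffer now: "OBAAA"

Answer: AA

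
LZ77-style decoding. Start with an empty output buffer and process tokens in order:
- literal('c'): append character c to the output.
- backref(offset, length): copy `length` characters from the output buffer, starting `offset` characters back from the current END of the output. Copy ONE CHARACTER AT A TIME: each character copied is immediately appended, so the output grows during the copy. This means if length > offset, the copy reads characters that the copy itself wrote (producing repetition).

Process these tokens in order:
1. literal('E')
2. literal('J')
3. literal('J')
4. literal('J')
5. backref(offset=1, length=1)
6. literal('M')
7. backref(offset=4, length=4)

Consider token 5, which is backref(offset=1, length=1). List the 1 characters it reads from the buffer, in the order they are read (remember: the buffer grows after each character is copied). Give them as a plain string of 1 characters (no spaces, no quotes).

Answer: J

Derivation:
Token 1: literal('E'). Output: "E"
Token 2: literal('J'). Output: "EJ"
Token 3: literal('J'). Output: "EJJ"
Token 4: literal('J'). Output: "EJJJ"
Token 5: backref(off=1, len=1). Buffer before: "EJJJ" (len 4)
  byte 1: read out[3]='J', append. Buffer now: "EJJJJ"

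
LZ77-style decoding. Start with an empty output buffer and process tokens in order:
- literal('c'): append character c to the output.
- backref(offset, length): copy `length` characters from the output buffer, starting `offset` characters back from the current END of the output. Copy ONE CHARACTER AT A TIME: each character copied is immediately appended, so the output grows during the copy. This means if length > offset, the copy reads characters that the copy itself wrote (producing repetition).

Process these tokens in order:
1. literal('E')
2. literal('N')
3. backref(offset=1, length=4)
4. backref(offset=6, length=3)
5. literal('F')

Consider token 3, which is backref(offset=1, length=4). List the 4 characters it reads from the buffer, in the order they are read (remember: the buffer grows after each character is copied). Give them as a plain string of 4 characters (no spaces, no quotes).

Token 1: literal('E'). Output: "E"
Token 2: literal('N'). Output: "EN"
Token 3: backref(off=1, len=4). Buffer before: "EN" (len 2)
  byte 1: read out[1]='N', append. Buffer now: "ENN"
  byte 2: read out[2]='N', append. Buffer now: "ENNN"
  byte 3: read out[3]='N', append. Buffer now: "ENNNN"
  byte 4: read out[4]='N', append. Buffer now: "ENNNNN"

Answer: NNNN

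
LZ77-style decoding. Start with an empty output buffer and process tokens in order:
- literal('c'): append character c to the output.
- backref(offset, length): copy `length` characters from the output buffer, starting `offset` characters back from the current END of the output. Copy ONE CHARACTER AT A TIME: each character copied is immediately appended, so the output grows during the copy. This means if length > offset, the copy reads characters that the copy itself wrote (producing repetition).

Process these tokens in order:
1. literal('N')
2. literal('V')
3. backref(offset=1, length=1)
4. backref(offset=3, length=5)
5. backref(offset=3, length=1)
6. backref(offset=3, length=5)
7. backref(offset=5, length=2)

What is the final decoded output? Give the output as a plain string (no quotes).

Answer: NVVNVVNVVNVVNVNV

Derivation:
Token 1: literal('N'). Output: "N"
Token 2: literal('V'). Output: "NV"
Token 3: backref(off=1, len=1). Copied 'V' from pos 1. Output: "NVV"
Token 4: backref(off=3, len=5) (overlapping!). Copied 'NVVNV' from pos 0. Output: "NVVNVVNV"
Token 5: backref(off=3, len=1). Copied 'V' from pos 5. Output: "NVVNVVNVV"
Token 6: backref(off=3, len=5) (overlapping!). Copied 'NVVNV' from pos 6. Output: "NVVNVVNVVNVVNV"
Token 7: backref(off=5, len=2). Copied 'NV' from pos 9. Output: "NVVNVVNVVNVVNVNV"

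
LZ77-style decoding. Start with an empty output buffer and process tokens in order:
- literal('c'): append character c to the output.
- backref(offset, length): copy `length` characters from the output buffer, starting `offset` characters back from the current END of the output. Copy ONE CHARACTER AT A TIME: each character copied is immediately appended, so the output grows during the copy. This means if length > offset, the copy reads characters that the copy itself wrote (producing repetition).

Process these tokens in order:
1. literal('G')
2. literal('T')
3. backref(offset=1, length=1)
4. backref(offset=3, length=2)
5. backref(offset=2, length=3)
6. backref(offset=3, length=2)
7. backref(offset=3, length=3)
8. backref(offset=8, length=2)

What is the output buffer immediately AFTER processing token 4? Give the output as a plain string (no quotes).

Token 1: literal('G'). Output: "G"
Token 2: literal('T'). Output: "GT"
Token 3: backref(off=1, len=1). Copied 'T' from pos 1. Output: "GTT"
Token 4: backref(off=3, len=2). Copied 'GT' from pos 0. Output: "GTTGT"

Answer: GTTGT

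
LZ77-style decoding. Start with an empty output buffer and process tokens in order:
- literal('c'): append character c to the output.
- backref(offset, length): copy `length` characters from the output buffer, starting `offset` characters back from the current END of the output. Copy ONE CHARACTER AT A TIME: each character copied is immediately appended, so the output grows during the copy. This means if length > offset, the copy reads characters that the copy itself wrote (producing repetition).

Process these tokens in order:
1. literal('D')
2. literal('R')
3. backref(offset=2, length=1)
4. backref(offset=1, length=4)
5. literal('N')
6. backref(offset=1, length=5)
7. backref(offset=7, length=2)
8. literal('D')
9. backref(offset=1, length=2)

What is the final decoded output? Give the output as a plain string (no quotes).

Token 1: literal('D'). Output: "D"
Token 2: literal('R'). Output: "DR"
Token 3: backref(off=2, len=1). Copied 'D' from pos 0. Output: "DRD"
Token 4: backref(off=1, len=4) (overlapping!). Copied 'DDDD' from pos 2. Output: "DRDDDDD"
Token 5: literal('N'). Output: "DRDDDDDN"
Token 6: backref(off=1, len=5) (overlapping!). Copied 'NNNNN' from pos 7. Output: "DRDDDDDNNNNNN"
Token 7: backref(off=7, len=2). Copied 'DN' from pos 6. Output: "DRDDDDDNNNNNNDN"
Token 8: literal('D'). Output: "DRDDDDDNNNNNNDND"
Token 9: backref(off=1, len=2) (overlapping!). Copied 'DD' from pos 15. Output: "DRDDDDDNNNNNNDNDDD"

Answer: DRDDDDDNNNNNNDNDDD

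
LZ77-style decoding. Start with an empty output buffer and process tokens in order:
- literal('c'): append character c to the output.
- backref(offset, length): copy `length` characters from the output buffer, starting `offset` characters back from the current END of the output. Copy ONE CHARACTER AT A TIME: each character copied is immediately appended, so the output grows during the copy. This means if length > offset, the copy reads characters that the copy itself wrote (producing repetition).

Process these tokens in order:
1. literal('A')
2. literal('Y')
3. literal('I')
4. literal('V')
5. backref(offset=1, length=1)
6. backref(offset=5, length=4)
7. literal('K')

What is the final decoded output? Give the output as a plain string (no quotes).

Token 1: literal('A'). Output: "A"
Token 2: literal('Y'). Output: "AY"
Token 3: literal('I'). Output: "AYI"
Token 4: literal('V'). Output: "AYIV"
Token 5: backref(off=1, len=1). Copied 'V' from pos 3. Output: "AYIVV"
Token 6: backref(off=5, len=4). Copied 'AYIV' from pos 0. Output: "AYIVVAYIV"
Token 7: literal('K'). Output: "AYIVVAYIVK"

Answer: AYIVVAYIVK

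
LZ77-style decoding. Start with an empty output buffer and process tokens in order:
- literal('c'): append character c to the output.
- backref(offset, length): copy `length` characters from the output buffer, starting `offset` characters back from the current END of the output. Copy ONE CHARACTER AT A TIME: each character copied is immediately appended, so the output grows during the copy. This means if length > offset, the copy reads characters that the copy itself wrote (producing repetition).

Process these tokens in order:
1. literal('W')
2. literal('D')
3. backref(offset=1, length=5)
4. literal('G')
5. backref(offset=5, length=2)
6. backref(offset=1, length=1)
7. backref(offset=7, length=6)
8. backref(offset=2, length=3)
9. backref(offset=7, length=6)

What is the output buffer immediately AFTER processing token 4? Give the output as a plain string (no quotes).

Token 1: literal('W'). Output: "W"
Token 2: literal('D'). Output: "WD"
Token 3: backref(off=1, len=5) (overlapping!). Copied 'DDDDD' from pos 1. Output: "WDDDDDD"
Token 4: literal('G'). Output: "WDDDDDDG"

Answer: WDDDDDDG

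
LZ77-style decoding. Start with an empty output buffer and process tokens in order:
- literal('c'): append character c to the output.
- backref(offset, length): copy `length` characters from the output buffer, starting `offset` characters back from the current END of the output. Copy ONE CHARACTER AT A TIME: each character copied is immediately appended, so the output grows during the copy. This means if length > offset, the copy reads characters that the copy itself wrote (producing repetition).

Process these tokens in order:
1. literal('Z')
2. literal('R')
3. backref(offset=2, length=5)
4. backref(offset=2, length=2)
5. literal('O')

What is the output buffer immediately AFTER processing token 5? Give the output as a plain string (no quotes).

Answer: ZRZRZRZRZO

Derivation:
Token 1: literal('Z'). Output: "Z"
Token 2: literal('R'). Output: "ZR"
Token 3: backref(off=2, len=5) (overlapping!). Copied 'ZRZRZ' from pos 0. Output: "ZRZRZRZ"
Token 4: backref(off=2, len=2). Copied 'RZ' from pos 5. Output: "ZRZRZRZRZ"
Token 5: literal('O'). Output: "ZRZRZRZRZO"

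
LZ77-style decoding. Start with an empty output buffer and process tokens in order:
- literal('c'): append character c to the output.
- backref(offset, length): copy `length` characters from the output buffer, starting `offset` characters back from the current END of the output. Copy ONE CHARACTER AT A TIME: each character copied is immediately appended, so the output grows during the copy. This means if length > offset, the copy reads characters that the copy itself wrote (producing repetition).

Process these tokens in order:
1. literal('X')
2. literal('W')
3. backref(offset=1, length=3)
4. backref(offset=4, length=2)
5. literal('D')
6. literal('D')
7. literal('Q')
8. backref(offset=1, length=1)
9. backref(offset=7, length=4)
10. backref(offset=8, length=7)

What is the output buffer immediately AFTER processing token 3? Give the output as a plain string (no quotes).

Token 1: literal('X'). Output: "X"
Token 2: literal('W'). Output: "XW"
Token 3: backref(off=1, len=3) (overlapping!). Copied 'WWW' from pos 1. Output: "XWWWW"

Answer: XWWWW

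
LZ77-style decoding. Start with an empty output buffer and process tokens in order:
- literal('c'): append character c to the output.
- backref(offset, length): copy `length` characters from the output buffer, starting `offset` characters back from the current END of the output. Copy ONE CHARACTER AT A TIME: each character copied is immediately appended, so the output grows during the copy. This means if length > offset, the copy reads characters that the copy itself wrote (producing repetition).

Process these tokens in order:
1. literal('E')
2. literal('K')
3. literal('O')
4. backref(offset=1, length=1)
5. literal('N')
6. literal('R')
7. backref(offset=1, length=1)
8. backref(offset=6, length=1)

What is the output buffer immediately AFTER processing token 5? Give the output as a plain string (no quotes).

Answer: EKOON

Derivation:
Token 1: literal('E'). Output: "E"
Token 2: literal('K'). Output: "EK"
Token 3: literal('O'). Output: "EKO"
Token 4: backref(off=1, len=1). Copied 'O' from pos 2. Output: "EKOO"
Token 5: literal('N'). Output: "EKOON"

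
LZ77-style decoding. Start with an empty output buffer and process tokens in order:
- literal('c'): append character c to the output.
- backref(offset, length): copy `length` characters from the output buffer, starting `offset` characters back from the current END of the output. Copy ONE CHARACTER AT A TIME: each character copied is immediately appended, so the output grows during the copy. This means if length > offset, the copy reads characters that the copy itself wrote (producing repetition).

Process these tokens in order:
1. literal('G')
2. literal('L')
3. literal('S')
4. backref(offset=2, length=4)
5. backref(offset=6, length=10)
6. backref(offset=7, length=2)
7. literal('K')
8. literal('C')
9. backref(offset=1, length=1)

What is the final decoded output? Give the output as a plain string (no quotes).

Answer: GLSLSLSLSLSLSLSLSSLKCC

Derivation:
Token 1: literal('G'). Output: "G"
Token 2: literal('L'). Output: "GL"
Token 3: literal('S'). Output: "GLS"
Token 4: backref(off=2, len=4) (overlapping!). Copied 'LSLS' from pos 1. Output: "GLSLSLS"
Token 5: backref(off=6, len=10) (overlapping!). Copied 'LSLSLSLSLS' from pos 1. Output: "GLSLSLSLSLSLSLSLS"
Token 6: backref(off=7, len=2). Copied 'SL' from pos 10. Output: "GLSLSLSLSLSLSLSLSSL"
Token 7: literal('K'). Output: "GLSLSLSLSLSLSLSLSSLK"
Token 8: literal('C'). Output: "GLSLSLSLSLSLSLSLSSLKC"
Token 9: backref(off=1, len=1). Copied 'C' from pos 20. Output: "GLSLSLSLSLSLSLSLSSLKCC"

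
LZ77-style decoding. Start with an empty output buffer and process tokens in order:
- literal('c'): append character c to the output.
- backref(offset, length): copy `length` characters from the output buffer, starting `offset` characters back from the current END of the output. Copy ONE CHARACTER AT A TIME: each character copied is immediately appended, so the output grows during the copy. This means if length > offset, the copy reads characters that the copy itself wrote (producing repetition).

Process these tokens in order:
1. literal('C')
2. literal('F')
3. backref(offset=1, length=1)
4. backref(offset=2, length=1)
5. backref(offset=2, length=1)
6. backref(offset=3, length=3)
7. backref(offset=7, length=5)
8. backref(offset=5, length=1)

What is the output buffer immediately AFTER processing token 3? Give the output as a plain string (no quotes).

Token 1: literal('C'). Output: "C"
Token 2: literal('F'). Output: "CF"
Token 3: backref(off=1, len=1). Copied 'F' from pos 1. Output: "CFF"

Answer: CFF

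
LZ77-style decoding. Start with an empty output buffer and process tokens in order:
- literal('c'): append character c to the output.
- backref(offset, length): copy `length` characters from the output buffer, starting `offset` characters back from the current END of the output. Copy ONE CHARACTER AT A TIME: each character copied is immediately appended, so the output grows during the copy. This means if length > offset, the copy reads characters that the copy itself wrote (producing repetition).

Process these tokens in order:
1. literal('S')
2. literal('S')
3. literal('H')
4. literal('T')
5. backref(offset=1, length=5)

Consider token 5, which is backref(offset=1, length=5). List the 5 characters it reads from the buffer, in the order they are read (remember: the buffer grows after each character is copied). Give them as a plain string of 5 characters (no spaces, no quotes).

Answer: TTTTT

Derivation:
Token 1: literal('S'). Output: "S"
Token 2: literal('S'). Output: "SS"
Token 3: literal('H'). Output: "SSH"
Token 4: literal('T'). Output: "SSHT"
Token 5: backref(off=1, len=5). Buffer before: "SSHT" (len 4)
  byte 1: read out[3]='T', append. Buffer now: "SSHTT"
  byte 2: read out[4]='T', append. Buffer now: "SSHTTT"
  byte 3: read out[5]='T', append. Buffer now: "SSHTTTT"
  byte 4: read out[6]='T', append. Buffer now: "SSHTTTTT"
  byte 5: read out[7]='T', append. Buffer now: "SSHTTTTTT"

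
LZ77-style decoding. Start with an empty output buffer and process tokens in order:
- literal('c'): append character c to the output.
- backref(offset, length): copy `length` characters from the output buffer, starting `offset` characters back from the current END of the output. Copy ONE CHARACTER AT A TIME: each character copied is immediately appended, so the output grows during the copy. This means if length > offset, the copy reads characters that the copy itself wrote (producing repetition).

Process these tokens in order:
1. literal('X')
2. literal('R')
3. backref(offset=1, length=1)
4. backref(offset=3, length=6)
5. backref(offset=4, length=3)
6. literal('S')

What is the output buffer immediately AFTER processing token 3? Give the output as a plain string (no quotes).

Answer: XRR

Derivation:
Token 1: literal('X'). Output: "X"
Token 2: literal('R'). Output: "XR"
Token 3: backref(off=1, len=1). Copied 'R' from pos 1. Output: "XRR"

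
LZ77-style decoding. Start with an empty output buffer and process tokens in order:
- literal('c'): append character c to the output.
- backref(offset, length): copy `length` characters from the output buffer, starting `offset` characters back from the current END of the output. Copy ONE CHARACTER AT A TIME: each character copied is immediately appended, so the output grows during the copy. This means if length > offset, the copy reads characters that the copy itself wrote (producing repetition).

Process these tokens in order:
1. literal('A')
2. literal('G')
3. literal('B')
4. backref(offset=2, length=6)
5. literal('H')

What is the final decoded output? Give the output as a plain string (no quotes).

Token 1: literal('A'). Output: "A"
Token 2: literal('G'). Output: "AG"
Token 3: literal('B'). Output: "AGB"
Token 4: backref(off=2, len=6) (overlapping!). Copied 'GBGBGB' from pos 1. Output: "AGBGBGBGB"
Token 5: literal('H'). Output: "AGBGBGBGBH"

Answer: AGBGBGBGBH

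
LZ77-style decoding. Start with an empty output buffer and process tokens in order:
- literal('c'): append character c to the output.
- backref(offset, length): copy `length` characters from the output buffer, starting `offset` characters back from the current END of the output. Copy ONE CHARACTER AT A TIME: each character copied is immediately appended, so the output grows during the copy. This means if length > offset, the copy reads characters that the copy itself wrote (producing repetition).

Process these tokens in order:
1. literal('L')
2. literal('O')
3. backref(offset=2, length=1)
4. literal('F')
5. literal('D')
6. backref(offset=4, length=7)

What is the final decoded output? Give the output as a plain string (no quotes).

Answer: LOLFDOLFDOLF

Derivation:
Token 1: literal('L'). Output: "L"
Token 2: literal('O'). Output: "LO"
Token 3: backref(off=2, len=1). Copied 'L' from pos 0. Output: "LOL"
Token 4: literal('F'). Output: "LOLF"
Token 5: literal('D'). Output: "LOLFD"
Token 6: backref(off=4, len=7) (overlapping!). Copied 'OLFDOLF' from pos 1. Output: "LOLFDOLFDOLF"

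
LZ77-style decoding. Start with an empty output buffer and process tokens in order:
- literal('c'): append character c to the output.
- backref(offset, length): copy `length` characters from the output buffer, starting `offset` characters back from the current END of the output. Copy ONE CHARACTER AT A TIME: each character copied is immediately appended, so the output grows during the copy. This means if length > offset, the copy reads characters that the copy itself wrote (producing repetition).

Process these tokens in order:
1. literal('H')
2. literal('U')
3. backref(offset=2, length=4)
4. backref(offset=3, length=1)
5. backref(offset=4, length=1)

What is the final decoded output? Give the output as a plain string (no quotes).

Token 1: literal('H'). Output: "H"
Token 2: literal('U'). Output: "HU"
Token 3: backref(off=2, len=4) (overlapping!). Copied 'HUHU' from pos 0. Output: "HUHUHU"
Token 4: backref(off=3, len=1). Copied 'U' from pos 3. Output: "HUHUHUU"
Token 5: backref(off=4, len=1). Copied 'U' from pos 3. Output: "HUHUHUUU"

Answer: HUHUHUUU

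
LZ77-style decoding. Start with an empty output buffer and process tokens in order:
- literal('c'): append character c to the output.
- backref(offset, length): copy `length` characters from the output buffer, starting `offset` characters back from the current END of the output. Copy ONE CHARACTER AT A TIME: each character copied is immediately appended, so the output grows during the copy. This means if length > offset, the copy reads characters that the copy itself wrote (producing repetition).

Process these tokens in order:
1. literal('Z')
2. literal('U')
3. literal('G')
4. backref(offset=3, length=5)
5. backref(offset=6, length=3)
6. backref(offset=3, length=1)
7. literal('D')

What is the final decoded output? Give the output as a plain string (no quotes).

Answer: ZUGZUGZUGZUGD

Derivation:
Token 1: literal('Z'). Output: "Z"
Token 2: literal('U'). Output: "ZU"
Token 3: literal('G'). Output: "ZUG"
Token 4: backref(off=3, len=5) (overlapping!). Copied 'ZUGZU' from pos 0. Output: "ZUGZUGZU"
Token 5: backref(off=6, len=3). Copied 'GZU' from pos 2. Output: "ZUGZUGZUGZU"
Token 6: backref(off=3, len=1). Copied 'G' from pos 8. Output: "ZUGZUGZUGZUG"
Token 7: literal('D'). Output: "ZUGZUGZUGZUGD"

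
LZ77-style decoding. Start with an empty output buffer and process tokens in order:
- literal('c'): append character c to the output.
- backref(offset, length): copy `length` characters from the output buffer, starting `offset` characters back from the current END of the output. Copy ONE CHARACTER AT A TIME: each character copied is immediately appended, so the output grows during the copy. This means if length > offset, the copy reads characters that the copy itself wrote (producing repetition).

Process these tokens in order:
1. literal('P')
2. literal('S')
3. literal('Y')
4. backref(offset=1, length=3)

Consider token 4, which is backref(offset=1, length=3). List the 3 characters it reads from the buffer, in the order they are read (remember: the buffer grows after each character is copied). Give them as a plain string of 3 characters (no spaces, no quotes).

Token 1: literal('P'). Output: "P"
Token 2: literal('S'). Output: "PS"
Token 3: literal('Y'). Output: "PSY"
Token 4: backref(off=1, len=3). Buffer before: "PSY" (len 3)
  byte 1: read out[2]='Y', append. Buffer now: "PSYY"
  byte 2: read out[3]='Y', append. Buffer now: "PSYYY"
  byte 3: read out[4]='Y', append. Buffer now: "PSYYYY"

Answer: YYY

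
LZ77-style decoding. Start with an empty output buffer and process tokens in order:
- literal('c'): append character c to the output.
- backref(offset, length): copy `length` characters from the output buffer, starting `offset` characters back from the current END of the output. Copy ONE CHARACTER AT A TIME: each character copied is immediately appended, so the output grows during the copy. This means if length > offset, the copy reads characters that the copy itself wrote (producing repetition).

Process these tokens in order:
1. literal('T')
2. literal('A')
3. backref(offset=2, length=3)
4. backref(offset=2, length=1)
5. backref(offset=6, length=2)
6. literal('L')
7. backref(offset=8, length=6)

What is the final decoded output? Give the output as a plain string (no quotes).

Token 1: literal('T'). Output: "T"
Token 2: literal('A'). Output: "TA"
Token 3: backref(off=2, len=3) (overlapping!). Copied 'TAT' from pos 0. Output: "TATAT"
Token 4: backref(off=2, len=1). Copied 'A' from pos 3. Output: "TATATA"
Token 5: backref(off=6, len=2). Copied 'TA' from pos 0. Output: "TATATATA"
Token 6: literal('L'). Output: "TATATATAL"
Token 7: backref(off=8, len=6). Copied 'ATATAT' from pos 1. Output: "TATATATALATATAT"

Answer: TATATATALATATAT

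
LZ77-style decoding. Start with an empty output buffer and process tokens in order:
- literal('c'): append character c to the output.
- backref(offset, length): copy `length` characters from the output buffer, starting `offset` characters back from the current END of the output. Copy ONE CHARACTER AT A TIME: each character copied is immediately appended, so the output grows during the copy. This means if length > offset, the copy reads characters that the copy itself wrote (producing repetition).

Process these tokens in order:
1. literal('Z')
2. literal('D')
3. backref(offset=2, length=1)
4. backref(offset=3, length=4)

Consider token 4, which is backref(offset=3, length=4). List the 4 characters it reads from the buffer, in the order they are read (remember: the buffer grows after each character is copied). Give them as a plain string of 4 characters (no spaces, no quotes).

Token 1: literal('Z'). Output: "Z"
Token 2: literal('D'). Output: "ZD"
Token 3: backref(off=2, len=1). Copied 'Z' from pos 0. Output: "ZDZ"
Token 4: backref(off=3, len=4). Buffer before: "ZDZ" (len 3)
  byte 1: read out[0]='Z', append. Buffer now: "ZDZZ"
  byte 2: read out[1]='D', append. Buffer now: "ZDZZD"
  byte 3: read out[2]='Z', append. Buffer now: "ZDZZDZ"
  byte 4: read out[3]='Z', append. Buffer now: "ZDZZDZZ"

Answer: ZDZZ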